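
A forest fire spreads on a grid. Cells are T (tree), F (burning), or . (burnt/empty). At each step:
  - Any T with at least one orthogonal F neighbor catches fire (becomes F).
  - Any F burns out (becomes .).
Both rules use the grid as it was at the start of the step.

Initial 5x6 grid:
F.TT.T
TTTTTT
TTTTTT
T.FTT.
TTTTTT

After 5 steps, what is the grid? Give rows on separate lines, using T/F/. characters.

Step 1: 4 trees catch fire, 2 burn out
  ..TT.T
  FTTTTT
  TTFTTT
  T..FT.
  TTFTTT
Step 2: 8 trees catch fire, 4 burn out
  ..TT.T
  .FFTTT
  FF.FTT
  T...F.
  TF.FTT
Step 3: 6 trees catch fire, 8 burn out
  ..FT.T
  ...FTT
  ....FT
  F.....
  F...FT
Step 4: 4 trees catch fire, 6 burn out
  ...F.T
  ....FT
  .....F
  ......
  .....F
Step 5: 1 trees catch fire, 4 burn out
  .....T
  .....F
  ......
  ......
  ......

.....T
.....F
......
......
......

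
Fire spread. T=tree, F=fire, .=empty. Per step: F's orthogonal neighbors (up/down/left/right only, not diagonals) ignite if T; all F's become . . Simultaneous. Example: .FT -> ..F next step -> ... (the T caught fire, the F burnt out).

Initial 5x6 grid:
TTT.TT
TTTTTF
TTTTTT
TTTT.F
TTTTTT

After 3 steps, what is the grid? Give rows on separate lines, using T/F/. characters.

Step 1: 4 trees catch fire, 2 burn out
  TTT.TF
  TTTTF.
  TTTTTF
  TTTT..
  TTTTTF
Step 2: 4 trees catch fire, 4 burn out
  TTT.F.
  TTTF..
  TTTTF.
  TTTT..
  TTTTF.
Step 3: 3 trees catch fire, 4 burn out
  TTT...
  TTF...
  TTTF..
  TTTT..
  TTTF..

TTT...
TTF...
TTTF..
TTTT..
TTTF..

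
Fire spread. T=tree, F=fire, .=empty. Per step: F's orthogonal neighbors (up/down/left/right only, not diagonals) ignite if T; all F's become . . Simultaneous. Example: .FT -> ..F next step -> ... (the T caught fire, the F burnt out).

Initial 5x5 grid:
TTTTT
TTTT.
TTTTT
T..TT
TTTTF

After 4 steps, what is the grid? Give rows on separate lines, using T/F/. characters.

Step 1: 2 trees catch fire, 1 burn out
  TTTTT
  TTTT.
  TTTTT
  T..TF
  TTTF.
Step 2: 3 trees catch fire, 2 burn out
  TTTTT
  TTTT.
  TTTTF
  T..F.
  TTF..
Step 3: 2 trees catch fire, 3 burn out
  TTTTT
  TTTT.
  TTTF.
  T....
  TF...
Step 4: 3 trees catch fire, 2 burn out
  TTTTT
  TTTF.
  TTF..
  T....
  F....

TTTTT
TTTF.
TTF..
T....
F....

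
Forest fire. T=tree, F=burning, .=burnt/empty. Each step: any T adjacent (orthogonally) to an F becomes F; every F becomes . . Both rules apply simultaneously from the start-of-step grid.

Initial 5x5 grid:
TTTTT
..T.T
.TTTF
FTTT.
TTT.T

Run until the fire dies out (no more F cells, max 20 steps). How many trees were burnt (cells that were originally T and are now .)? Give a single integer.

Step 1: +4 fires, +2 burnt (F count now 4)
Step 2: +6 fires, +4 burnt (F count now 6)
Step 3: +3 fires, +6 burnt (F count now 3)
Step 4: +1 fires, +3 burnt (F count now 1)
Step 5: +1 fires, +1 burnt (F count now 1)
Step 6: +1 fires, +1 burnt (F count now 1)
Step 7: +0 fires, +1 burnt (F count now 0)
Fire out after step 7
Initially T: 17, now '.': 24
Total burnt (originally-T cells now '.'): 16

Answer: 16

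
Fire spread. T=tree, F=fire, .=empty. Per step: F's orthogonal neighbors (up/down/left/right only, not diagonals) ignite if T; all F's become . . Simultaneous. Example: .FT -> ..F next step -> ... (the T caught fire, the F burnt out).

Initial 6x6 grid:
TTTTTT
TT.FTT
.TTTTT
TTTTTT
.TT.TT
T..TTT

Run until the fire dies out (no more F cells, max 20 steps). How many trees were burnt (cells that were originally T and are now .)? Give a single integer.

Step 1: +3 fires, +1 burnt (F count now 3)
Step 2: +6 fires, +3 burnt (F count now 6)
Step 3: +6 fires, +6 burnt (F count now 6)
Step 4: +6 fires, +6 burnt (F count now 6)
Step 5: +5 fires, +6 burnt (F count now 5)
Step 6: +2 fires, +5 burnt (F count now 2)
Step 7: +0 fires, +2 burnt (F count now 0)
Fire out after step 7
Initially T: 29, now '.': 35
Total burnt (originally-T cells now '.'): 28

Answer: 28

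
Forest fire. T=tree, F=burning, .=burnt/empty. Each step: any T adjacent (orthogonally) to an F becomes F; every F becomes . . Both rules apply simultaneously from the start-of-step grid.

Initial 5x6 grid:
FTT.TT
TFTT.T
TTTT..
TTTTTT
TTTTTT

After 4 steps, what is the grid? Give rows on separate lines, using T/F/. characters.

Step 1: 4 trees catch fire, 2 burn out
  .FT.TT
  F.FT.T
  TFTT..
  TTTTTT
  TTTTTT
Step 2: 5 trees catch fire, 4 burn out
  ..F.TT
  ...F.T
  F.FT..
  TFTTTT
  TTTTTT
Step 3: 4 trees catch fire, 5 burn out
  ....TT
  .....T
  ...F..
  F.FTTT
  TFTTTT
Step 4: 3 trees catch fire, 4 burn out
  ....TT
  .....T
  ......
  ...FTT
  F.FTTT

....TT
.....T
......
...FTT
F.FTTT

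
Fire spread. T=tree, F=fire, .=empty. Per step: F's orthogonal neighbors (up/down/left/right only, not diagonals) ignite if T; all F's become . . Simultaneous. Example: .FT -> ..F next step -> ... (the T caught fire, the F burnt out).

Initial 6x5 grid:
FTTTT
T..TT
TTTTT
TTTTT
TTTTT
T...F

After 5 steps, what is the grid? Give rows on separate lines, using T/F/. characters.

Step 1: 3 trees catch fire, 2 burn out
  .FTTT
  F..TT
  TTTTT
  TTTTT
  TTTTF
  T....
Step 2: 4 trees catch fire, 3 burn out
  ..FTT
  ...TT
  FTTTT
  TTTTF
  TTTF.
  T....
Step 3: 6 trees catch fire, 4 burn out
  ...FT
  ...TT
  .FTTF
  FTTF.
  TTF..
  T....
Step 4: 9 trees catch fire, 6 burn out
  ....F
  ...FF
  ..FF.
  .FF..
  FF...
  T....
Step 5: 1 trees catch fire, 9 burn out
  .....
  .....
  .....
  .....
  .....
  F....

.....
.....
.....
.....
.....
F....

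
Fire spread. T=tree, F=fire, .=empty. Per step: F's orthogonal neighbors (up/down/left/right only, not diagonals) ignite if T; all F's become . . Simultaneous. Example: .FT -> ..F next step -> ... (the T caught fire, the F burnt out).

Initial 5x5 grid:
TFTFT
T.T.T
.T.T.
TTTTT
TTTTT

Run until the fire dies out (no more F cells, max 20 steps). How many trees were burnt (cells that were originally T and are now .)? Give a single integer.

Answer: 6

Derivation:
Step 1: +3 fires, +2 burnt (F count now 3)
Step 2: +3 fires, +3 burnt (F count now 3)
Step 3: +0 fires, +3 burnt (F count now 0)
Fire out after step 3
Initially T: 18, now '.': 13
Total burnt (originally-T cells now '.'): 6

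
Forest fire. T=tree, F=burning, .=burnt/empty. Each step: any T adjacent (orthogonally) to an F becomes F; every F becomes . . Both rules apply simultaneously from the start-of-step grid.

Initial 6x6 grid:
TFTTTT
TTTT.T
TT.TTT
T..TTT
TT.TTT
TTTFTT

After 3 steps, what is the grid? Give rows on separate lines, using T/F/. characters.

Step 1: 6 trees catch fire, 2 burn out
  F.FTTT
  TFTT.T
  TT.TTT
  T..TTT
  TT.FTT
  TTF.FT
Step 2: 8 trees catch fire, 6 burn out
  ...FTT
  F.FT.T
  TF.TTT
  T..FTT
  TT..FT
  TF...F
Step 3: 8 trees catch fire, 8 burn out
  ....FT
  ...F.T
  F..FTT
  T...FT
  TF...F
  F.....

....FT
...F.T
F..FTT
T...FT
TF...F
F.....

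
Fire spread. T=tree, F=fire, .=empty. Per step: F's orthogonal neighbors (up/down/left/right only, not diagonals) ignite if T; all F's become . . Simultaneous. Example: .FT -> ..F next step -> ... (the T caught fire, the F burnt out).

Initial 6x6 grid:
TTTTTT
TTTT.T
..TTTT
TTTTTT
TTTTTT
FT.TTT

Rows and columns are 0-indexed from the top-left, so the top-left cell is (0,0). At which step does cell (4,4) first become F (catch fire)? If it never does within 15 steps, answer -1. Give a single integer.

Step 1: cell (4,4)='T' (+2 fires, +1 burnt)
Step 2: cell (4,4)='T' (+2 fires, +2 burnt)
Step 3: cell (4,4)='T' (+2 fires, +2 burnt)
Step 4: cell (4,4)='T' (+2 fires, +2 burnt)
Step 5: cell (4,4)='F' (+4 fires, +2 burnt)
  -> target ignites at step 5
Step 6: cell (4,4)='.' (+5 fires, +4 burnt)
Step 7: cell (4,4)='.' (+6 fires, +5 burnt)
Step 8: cell (4,4)='.' (+4 fires, +6 burnt)
Step 9: cell (4,4)='.' (+3 fires, +4 burnt)
Step 10: cell (4,4)='.' (+1 fires, +3 burnt)
Step 11: cell (4,4)='.' (+0 fires, +1 burnt)
  fire out at step 11

5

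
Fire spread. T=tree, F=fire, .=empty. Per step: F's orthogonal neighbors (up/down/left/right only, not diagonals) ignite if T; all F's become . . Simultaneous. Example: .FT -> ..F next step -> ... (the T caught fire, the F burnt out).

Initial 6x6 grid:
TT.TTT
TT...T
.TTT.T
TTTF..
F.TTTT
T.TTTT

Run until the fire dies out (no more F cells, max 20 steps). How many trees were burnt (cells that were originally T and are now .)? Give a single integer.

Step 1: +5 fires, +2 burnt (F count now 5)
Step 2: +5 fires, +5 burnt (F count now 5)
Step 3: +4 fires, +5 burnt (F count now 4)
Step 4: +2 fires, +4 burnt (F count now 2)
Step 5: +2 fires, +2 burnt (F count now 2)
Step 6: +1 fires, +2 burnt (F count now 1)
Step 7: +0 fires, +1 burnt (F count now 0)
Fire out after step 7
Initially T: 24, now '.': 31
Total burnt (originally-T cells now '.'): 19

Answer: 19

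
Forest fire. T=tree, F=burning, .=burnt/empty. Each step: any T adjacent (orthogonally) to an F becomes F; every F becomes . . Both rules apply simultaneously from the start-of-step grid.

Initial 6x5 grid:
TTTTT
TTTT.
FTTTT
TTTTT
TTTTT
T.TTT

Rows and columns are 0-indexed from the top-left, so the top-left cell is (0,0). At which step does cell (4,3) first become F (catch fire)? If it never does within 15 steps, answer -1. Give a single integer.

Step 1: cell (4,3)='T' (+3 fires, +1 burnt)
Step 2: cell (4,3)='T' (+5 fires, +3 burnt)
Step 3: cell (4,3)='T' (+6 fires, +5 burnt)
Step 4: cell (4,3)='T' (+5 fires, +6 burnt)
Step 5: cell (4,3)='F' (+4 fires, +5 burnt)
  -> target ignites at step 5
Step 6: cell (4,3)='.' (+3 fires, +4 burnt)
Step 7: cell (4,3)='.' (+1 fires, +3 burnt)
Step 8: cell (4,3)='.' (+0 fires, +1 burnt)
  fire out at step 8

5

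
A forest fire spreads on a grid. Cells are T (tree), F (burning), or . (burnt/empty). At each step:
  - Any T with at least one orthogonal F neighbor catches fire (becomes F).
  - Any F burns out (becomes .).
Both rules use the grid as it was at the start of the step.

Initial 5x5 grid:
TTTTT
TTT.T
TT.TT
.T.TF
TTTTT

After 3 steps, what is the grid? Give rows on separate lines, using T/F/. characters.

Step 1: 3 trees catch fire, 1 burn out
  TTTTT
  TTT.T
  TT.TF
  .T.F.
  TTTTF
Step 2: 3 trees catch fire, 3 burn out
  TTTTT
  TTT.F
  TT.F.
  .T...
  TTTF.
Step 3: 2 trees catch fire, 3 burn out
  TTTTF
  TTT..
  TT...
  .T...
  TTF..

TTTTF
TTT..
TT...
.T...
TTF..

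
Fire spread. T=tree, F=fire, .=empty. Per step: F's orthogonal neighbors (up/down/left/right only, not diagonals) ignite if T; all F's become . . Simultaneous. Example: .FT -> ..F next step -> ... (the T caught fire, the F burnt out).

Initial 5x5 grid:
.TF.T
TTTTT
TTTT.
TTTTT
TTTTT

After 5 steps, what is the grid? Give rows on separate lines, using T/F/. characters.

Step 1: 2 trees catch fire, 1 burn out
  .F..T
  TTFTT
  TTTT.
  TTTTT
  TTTTT
Step 2: 3 trees catch fire, 2 burn out
  ....T
  TF.FT
  TTFT.
  TTTTT
  TTTTT
Step 3: 5 trees catch fire, 3 burn out
  ....T
  F...F
  TF.F.
  TTFTT
  TTTTT
Step 4: 5 trees catch fire, 5 burn out
  ....F
  .....
  F....
  TF.FT
  TTFTT
Step 5: 4 trees catch fire, 5 burn out
  .....
  .....
  .....
  F...F
  TF.FT

.....
.....
.....
F...F
TF.FT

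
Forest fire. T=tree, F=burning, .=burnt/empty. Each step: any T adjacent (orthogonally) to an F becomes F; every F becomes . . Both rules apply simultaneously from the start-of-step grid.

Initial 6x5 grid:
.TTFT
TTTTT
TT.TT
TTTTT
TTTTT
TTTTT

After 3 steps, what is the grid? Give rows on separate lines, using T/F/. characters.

Step 1: 3 trees catch fire, 1 burn out
  .TF.F
  TTTFT
  TT.TT
  TTTTT
  TTTTT
  TTTTT
Step 2: 4 trees catch fire, 3 burn out
  .F...
  TTF.F
  TT.FT
  TTTTT
  TTTTT
  TTTTT
Step 3: 3 trees catch fire, 4 burn out
  .....
  TF...
  TT..F
  TTTFT
  TTTTT
  TTTTT

.....
TF...
TT..F
TTTFT
TTTTT
TTTTT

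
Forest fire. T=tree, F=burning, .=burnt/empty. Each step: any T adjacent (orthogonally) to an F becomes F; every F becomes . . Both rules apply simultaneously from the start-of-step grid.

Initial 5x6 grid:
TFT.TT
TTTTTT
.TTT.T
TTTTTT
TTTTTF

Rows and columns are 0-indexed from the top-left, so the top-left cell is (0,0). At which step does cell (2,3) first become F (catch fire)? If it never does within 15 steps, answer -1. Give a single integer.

Step 1: cell (2,3)='T' (+5 fires, +2 burnt)
Step 2: cell (2,3)='T' (+6 fires, +5 burnt)
Step 3: cell (2,3)='T' (+6 fires, +6 burnt)
Step 4: cell (2,3)='F' (+6 fires, +6 burnt)
  -> target ignites at step 4
Step 5: cell (2,3)='.' (+2 fires, +6 burnt)
Step 6: cell (2,3)='.' (+0 fires, +2 burnt)
  fire out at step 6

4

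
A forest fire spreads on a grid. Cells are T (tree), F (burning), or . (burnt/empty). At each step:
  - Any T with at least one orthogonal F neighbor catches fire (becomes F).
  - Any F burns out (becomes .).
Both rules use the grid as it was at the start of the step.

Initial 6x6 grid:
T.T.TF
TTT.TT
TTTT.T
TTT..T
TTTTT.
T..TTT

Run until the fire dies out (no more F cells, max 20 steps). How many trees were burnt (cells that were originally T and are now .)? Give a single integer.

Answer: 5

Derivation:
Step 1: +2 fires, +1 burnt (F count now 2)
Step 2: +2 fires, +2 burnt (F count now 2)
Step 3: +1 fires, +2 burnt (F count now 1)
Step 4: +0 fires, +1 burnt (F count now 0)
Fire out after step 4
Initially T: 26, now '.': 15
Total burnt (originally-T cells now '.'): 5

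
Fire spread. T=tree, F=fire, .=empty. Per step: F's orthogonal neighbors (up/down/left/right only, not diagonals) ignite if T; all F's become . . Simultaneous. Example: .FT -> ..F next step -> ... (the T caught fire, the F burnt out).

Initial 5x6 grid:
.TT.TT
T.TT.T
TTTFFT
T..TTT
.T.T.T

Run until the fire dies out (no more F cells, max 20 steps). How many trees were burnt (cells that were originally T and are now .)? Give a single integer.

Step 1: +5 fires, +2 burnt (F count now 5)
Step 2: +5 fires, +5 burnt (F count now 5)
Step 3: +4 fires, +5 burnt (F count now 4)
Step 4: +4 fires, +4 burnt (F count now 4)
Step 5: +0 fires, +4 burnt (F count now 0)
Fire out after step 5
Initially T: 19, now '.': 29
Total burnt (originally-T cells now '.'): 18

Answer: 18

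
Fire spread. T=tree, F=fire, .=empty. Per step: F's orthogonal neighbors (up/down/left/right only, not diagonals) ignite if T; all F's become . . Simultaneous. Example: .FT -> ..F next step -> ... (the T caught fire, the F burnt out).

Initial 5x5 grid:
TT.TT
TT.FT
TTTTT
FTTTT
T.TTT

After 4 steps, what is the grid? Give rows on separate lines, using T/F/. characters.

Step 1: 6 trees catch fire, 2 burn out
  TT.FT
  TT..F
  FTTFT
  .FTTT
  F.TTT
Step 2: 7 trees catch fire, 6 burn out
  TT..F
  FT...
  .FF.F
  ..FFT
  ..TTT
Step 3: 5 trees catch fire, 7 burn out
  FT...
  .F...
  .....
  ....F
  ..FFT
Step 4: 2 trees catch fire, 5 burn out
  .F...
  .....
  .....
  .....
  ....F

.F...
.....
.....
.....
....F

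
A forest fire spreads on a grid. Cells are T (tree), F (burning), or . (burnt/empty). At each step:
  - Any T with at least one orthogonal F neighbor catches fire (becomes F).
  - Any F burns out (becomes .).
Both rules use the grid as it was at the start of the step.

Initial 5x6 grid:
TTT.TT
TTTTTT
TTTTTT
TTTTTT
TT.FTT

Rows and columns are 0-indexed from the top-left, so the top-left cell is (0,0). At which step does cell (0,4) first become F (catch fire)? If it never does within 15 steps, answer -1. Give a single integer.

Step 1: cell (0,4)='T' (+2 fires, +1 burnt)
Step 2: cell (0,4)='T' (+4 fires, +2 burnt)
Step 3: cell (0,4)='T' (+5 fires, +4 burnt)
Step 4: cell (0,4)='T' (+6 fires, +5 burnt)
Step 5: cell (0,4)='F' (+6 fires, +6 burnt)
  -> target ignites at step 5
Step 6: cell (0,4)='.' (+3 fires, +6 burnt)
Step 7: cell (0,4)='.' (+1 fires, +3 burnt)
Step 8: cell (0,4)='.' (+0 fires, +1 burnt)
  fire out at step 8

5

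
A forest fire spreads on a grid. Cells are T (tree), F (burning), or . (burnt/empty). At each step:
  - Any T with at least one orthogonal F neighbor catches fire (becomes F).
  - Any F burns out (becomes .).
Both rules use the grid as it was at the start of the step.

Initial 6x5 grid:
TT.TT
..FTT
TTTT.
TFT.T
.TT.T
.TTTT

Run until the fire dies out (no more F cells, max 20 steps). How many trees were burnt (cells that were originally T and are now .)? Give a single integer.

Answer: 18

Derivation:
Step 1: +6 fires, +2 burnt (F count now 6)
Step 2: +6 fires, +6 burnt (F count now 6)
Step 3: +2 fires, +6 burnt (F count now 2)
Step 4: +1 fires, +2 burnt (F count now 1)
Step 5: +1 fires, +1 burnt (F count now 1)
Step 6: +1 fires, +1 burnt (F count now 1)
Step 7: +1 fires, +1 burnt (F count now 1)
Step 8: +0 fires, +1 burnt (F count now 0)
Fire out after step 8
Initially T: 20, now '.': 28
Total burnt (originally-T cells now '.'): 18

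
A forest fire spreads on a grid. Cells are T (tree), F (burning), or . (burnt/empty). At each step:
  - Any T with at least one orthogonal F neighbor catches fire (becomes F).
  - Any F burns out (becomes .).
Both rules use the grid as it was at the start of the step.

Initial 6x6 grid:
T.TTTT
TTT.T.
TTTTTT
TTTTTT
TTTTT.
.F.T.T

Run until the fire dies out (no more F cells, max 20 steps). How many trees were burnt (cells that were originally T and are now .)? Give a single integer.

Answer: 27

Derivation:
Step 1: +1 fires, +1 burnt (F count now 1)
Step 2: +3 fires, +1 burnt (F count now 3)
Step 3: +4 fires, +3 burnt (F count now 4)
Step 4: +6 fires, +4 burnt (F count now 6)
Step 5: +4 fires, +6 burnt (F count now 4)
Step 6: +4 fires, +4 burnt (F count now 4)
Step 7: +3 fires, +4 burnt (F count now 3)
Step 8: +1 fires, +3 burnt (F count now 1)
Step 9: +1 fires, +1 burnt (F count now 1)
Step 10: +0 fires, +1 burnt (F count now 0)
Fire out after step 10
Initially T: 28, now '.': 35
Total burnt (originally-T cells now '.'): 27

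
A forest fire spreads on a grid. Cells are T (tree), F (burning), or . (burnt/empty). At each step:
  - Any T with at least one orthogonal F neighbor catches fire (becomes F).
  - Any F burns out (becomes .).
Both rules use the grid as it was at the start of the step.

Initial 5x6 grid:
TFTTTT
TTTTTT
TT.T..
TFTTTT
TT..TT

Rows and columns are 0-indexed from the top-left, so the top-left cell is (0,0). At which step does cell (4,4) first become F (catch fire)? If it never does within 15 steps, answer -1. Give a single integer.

Step 1: cell (4,4)='T' (+7 fires, +2 burnt)
Step 2: cell (4,4)='T' (+6 fires, +7 burnt)
Step 3: cell (4,4)='T' (+4 fires, +6 burnt)
Step 4: cell (4,4)='F' (+4 fires, +4 burnt)
  -> target ignites at step 4
Step 5: cell (4,4)='.' (+2 fires, +4 burnt)
Step 6: cell (4,4)='.' (+0 fires, +2 burnt)
  fire out at step 6

4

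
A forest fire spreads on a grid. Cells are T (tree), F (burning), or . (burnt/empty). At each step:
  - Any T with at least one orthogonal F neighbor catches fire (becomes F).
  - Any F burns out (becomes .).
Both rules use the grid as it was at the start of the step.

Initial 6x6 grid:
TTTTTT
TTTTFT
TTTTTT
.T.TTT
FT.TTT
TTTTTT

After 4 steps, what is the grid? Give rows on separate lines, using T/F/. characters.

Step 1: 6 trees catch fire, 2 burn out
  TTTTFT
  TTTF.F
  TTTTFT
  .T.TTT
  .F.TTT
  FTTTTT
Step 2: 8 trees catch fire, 6 burn out
  TTTF.F
  TTF...
  TTTF.F
  .F.TFT
  ...TTT
  .FTTTT
Step 3: 8 trees catch fire, 8 burn out
  TTF...
  TF....
  TFF...
  ...F.F
  ...TFT
  ..FTTT
Step 4: 7 trees catch fire, 8 burn out
  TF....
  F.....
  F.....
  ......
  ...F.F
  ...FFT

TF....
F.....
F.....
......
...F.F
...FFT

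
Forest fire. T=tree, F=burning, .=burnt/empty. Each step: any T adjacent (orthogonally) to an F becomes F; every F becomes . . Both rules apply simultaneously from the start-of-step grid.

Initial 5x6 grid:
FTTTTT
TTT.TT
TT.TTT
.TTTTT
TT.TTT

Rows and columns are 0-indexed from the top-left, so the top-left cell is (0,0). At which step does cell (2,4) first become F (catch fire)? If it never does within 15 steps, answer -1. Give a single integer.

Step 1: cell (2,4)='T' (+2 fires, +1 burnt)
Step 2: cell (2,4)='T' (+3 fires, +2 burnt)
Step 3: cell (2,4)='T' (+3 fires, +3 burnt)
Step 4: cell (2,4)='T' (+2 fires, +3 burnt)
Step 5: cell (2,4)='T' (+4 fires, +2 burnt)
Step 6: cell (2,4)='F' (+4 fires, +4 burnt)
  -> target ignites at step 6
Step 7: cell (2,4)='.' (+4 fires, +4 burnt)
Step 8: cell (2,4)='.' (+2 fires, +4 burnt)
Step 9: cell (2,4)='.' (+1 fires, +2 burnt)
Step 10: cell (2,4)='.' (+0 fires, +1 burnt)
  fire out at step 10

6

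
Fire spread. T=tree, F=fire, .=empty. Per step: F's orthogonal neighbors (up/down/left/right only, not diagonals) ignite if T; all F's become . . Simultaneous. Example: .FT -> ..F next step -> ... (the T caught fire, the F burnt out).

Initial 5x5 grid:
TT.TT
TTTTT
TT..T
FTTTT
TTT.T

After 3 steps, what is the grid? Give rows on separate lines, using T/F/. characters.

Step 1: 3 trees catch fire, 1 burn out
  TT.TT
  TTTTT
  FT..T
  .FTTT
  FTT.T
Step 2: 4 trees catch fire, 3 burn out
  TT.TT
  FTTTT
  .F..T
  ..FTT
  .FT.T
Step 3: 4 trees catch fire, 4 burn out
  FT.TT
  .FTTT
  ....T
  ...FT
  ..F.T

FT.TT
.FTTT
....T
...FT
..F.T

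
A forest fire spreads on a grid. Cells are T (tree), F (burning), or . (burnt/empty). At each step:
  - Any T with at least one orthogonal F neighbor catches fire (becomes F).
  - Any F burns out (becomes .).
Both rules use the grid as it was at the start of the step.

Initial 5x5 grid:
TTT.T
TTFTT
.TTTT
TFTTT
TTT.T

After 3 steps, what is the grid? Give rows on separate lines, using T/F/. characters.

Step 1: 8 trees catch fire, 2 burn out
  TTF.T
  TF.FT
  .FFTT
  F.FTT
  TFT.T
Step 2: 7 trees catch fire, 8 burn out
  TF..T
  F...F
  ...FT
  ...FT
  F.F.T
Step 3: 4 trees catch fire, 7 burn out
  F...F
  .....
  ....F
  ....F
  ....T

F...F
.....
....F
....F
....T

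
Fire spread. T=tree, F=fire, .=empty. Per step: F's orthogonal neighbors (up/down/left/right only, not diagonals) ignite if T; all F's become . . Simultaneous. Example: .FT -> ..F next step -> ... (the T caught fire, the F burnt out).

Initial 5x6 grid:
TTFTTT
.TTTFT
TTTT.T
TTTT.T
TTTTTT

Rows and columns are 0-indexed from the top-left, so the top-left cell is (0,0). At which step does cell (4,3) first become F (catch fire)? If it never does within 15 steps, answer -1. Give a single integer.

Step 1: cell (4,3)='T' (+6 fires, +2 burnt)
Step 2: cell (4,3)='T' (+6 fires, +6 burnt)
Step 3: cell (4,3)='T' (+4 fires, +6 burnt)
Step 4: cell (4,3)='F' (+5 fires, +4 burnt)
  -> target ignites at step 4
Step 5: cell (4,3)='.' (+3 fires, +5 burnt)
Step 6: cell (4,3)='.' (+1 fires, +3 burnt)
Step 7: cell (4,3)='.' (+0 fires, +1 burnt)
  fire out at step 7

4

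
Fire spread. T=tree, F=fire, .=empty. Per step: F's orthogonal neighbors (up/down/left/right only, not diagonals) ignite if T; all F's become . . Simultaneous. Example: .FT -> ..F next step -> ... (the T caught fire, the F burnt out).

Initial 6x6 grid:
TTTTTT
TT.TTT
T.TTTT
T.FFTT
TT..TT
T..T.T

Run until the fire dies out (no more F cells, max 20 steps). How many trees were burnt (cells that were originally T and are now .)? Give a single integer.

Answer: 25

Derivation:
Step 1: +3 fires, +2 burnt (F count now 3)
Step 2: +4 fires, +3 burnt (F count now 4)
Step 3: +4 fires, +4 burnt (F count now 4)
Step 4: +4 fires, +4 burnt (F count now 4)
Step 5: +2 fires, +4 burnt (F count now 2)
Step 6: +2 fires, +2 burnt (F count now 2)
Step 7: +1 fires, +2 burnt (F count now 1)
Step 8: +1 fires, +1 burnt (F count now 1)
Step 9: +1 fires, +1 burnt (F count now 1)
Step 10: +1 fires, +1 burnt (F count now 1)
Step 11: +2 fires, +1 burnt (F count now 2)
Step 12: +0 fires, +2 burnt (F count now 0)
Fire out after step 12
Initially T: 26, now '.': 35
Total burnt (originally-T cells now '.'): 25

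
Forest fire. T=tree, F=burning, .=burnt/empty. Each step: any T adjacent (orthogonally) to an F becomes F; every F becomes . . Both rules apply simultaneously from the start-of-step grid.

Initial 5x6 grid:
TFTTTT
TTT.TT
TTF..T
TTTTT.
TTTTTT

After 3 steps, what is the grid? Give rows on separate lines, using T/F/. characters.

Step 1: 6 trees catch fire, 2 burn out
  F.FTTT
  TFF.TT
  TF...T
  TTFTT.
  TTTTTT
Step 2: 6 trees catch fire, 6 burn out
  ...FTT
  F...TT
  F....T
  TF.FT.
  TTFTTT
Step 3: 5 trees catch fire, 6 burn out
  ....FT
  ....TT
  .....T
  F...F.
  TF.FTT

....FT
....TT
.....T
F...F.
TF.FTT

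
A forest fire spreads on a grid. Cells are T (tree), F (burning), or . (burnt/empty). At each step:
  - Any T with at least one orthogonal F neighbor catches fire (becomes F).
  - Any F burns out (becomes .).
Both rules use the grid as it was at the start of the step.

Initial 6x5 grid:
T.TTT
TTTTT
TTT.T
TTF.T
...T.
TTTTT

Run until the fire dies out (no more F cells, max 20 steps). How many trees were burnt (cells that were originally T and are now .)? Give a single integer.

Answer: 16

Derivation:
Step 1: +2 fires, +1 burnt (F count now 2)
Step 2: +3 fires, +2 burnt (F count now 3)
Step 3: +4 fires, +3 burnt (F count now 4)
Step 4: +3 fires, +4 burnt (F count now 3)
Step 5: +3 fires, +3 burnt (F count now 3)
Step 6: +1 fires, +3 burnt (F count now 1)
Step 7: +0 fires, +1 burnt (F count now 0)
Fire out after step 7
Initially T: 22, now '.': 24
Total burnt (originally-T cells now '.'): 16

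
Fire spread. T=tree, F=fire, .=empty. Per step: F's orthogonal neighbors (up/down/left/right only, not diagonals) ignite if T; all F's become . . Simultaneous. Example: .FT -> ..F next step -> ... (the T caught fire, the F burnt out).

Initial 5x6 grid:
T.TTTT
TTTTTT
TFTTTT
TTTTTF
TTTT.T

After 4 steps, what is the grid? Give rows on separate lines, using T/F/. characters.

Step 1: 7 trees catch fire, 2 burn out
  T.TTTT
  TFTTTT
  F.FTTF
  TFTTF.
  TTTT.F
Step 2: 9 trees catch fire, 7 burn out
  T.TTTT
  F.FTTF
  ...FF.
  F.FF..
  TFTT..
Step 3: 8 trees catch fire, 9 burn out
  F.FTTF
  ...FF.
  ......
  ......
  F.FF..
Step 4: 2 trees catch fire, 8 burn out
  ...FF.
  ......
  ......
  ......
  ......

...FF.
......
......
......
......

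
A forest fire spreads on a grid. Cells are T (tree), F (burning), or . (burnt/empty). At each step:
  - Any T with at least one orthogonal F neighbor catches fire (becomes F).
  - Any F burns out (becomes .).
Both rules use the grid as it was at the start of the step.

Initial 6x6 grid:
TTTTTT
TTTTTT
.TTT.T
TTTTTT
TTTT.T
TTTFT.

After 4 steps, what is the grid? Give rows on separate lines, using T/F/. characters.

Step 1: 3 trees catch fire, 1 burn out
  TTTTTT
  TTTTTT
  .TTT.T
  TTTTTT
  TTTF.T
  TTF.F.
Step 2: 3 trees catch fire, 3 burn out
  TTTTTT
  TTTTTT
  .TTT.T
  TTTFTT
  TTF..T
  TF....
Step 3: 5 trees catch fire, 3 burn out
  TTTTTT
  TTTTTT
  .TTF.T
  TTF.FT
  TF...T
  F.....
Step 4: 5 trees catch fire, 5 burn out
  TTTTTT
  TTTFTT
  .TF..T
  TF...F
  F....T
  ......

TTTTTT
TTTFTT
.TF..T
TF...F
F....T
......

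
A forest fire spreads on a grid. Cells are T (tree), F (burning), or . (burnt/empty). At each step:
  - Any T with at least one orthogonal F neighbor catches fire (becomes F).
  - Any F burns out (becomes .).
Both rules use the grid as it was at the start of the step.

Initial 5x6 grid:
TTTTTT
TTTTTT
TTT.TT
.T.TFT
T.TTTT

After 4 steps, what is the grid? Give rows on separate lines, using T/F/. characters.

Step 1: 4 trees catch fire, 1 burn out
  TTTTTT
  TTTTTT
  TTT.FT
  .T.F.F
  T.TTFT
Step 2: 4 trees catch fire, 4 burn out
  TTTTTT
  TTTTFT
  TTT..F
  .T....
  T.TF.F
Step 3: 4 trees catch fire, 4 burn out
  TTTTFT
  TTTF.F
  TTT...
  .T....
  T.F...
Step 4: 3 trees catch fire, 4 burn out
  TTTF.F
  TTF...
  TTT...
  .T....
  T.....

TTTF.F
TTF...
TTT...
.T....
T.....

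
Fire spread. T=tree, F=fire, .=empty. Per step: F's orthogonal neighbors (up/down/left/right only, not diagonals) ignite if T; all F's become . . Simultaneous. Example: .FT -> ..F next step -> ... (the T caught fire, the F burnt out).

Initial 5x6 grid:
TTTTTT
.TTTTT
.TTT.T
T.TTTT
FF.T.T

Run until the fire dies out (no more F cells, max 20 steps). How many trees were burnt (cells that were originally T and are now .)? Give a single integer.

Answer: 1

Derivation:
Step 1: +1 fires, +2 burnt (F count now 1)
Step 2: +0 fires, +1 burnt (F count now 0)
Fire out after step 2
Initially T: 22, now '.': 9
Total burnt (originally-T cells now '.'): 1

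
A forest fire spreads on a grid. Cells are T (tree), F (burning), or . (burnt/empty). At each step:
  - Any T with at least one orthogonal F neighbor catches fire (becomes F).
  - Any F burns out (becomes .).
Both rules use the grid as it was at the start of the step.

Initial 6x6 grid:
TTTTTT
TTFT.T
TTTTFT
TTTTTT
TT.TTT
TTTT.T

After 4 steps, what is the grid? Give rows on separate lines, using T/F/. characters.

Step 1: 7 trees catch fire, 2 burn out
  TTFTTT
  TF.F.T
  TTFF.F
  TTTTFT
  TT.TTT
  TTTT.T
Step 2: 9 trees catch fire, 7 burn out
  TF.FTT
  F....F
  TF....
  TTFF.F
  TT.TFT
  TTTT.T
Step 3: 7 trees catch fire, 9 burn out
  F...FF
  ......
  F.....
  TF....
  TT.F.F
  TTTT.T
Step 4: 4 trees catch fire, 7 burn out
  ......
  ......
  ......
  F.....
  TF....
  TTTF.F

......
......
......
F.....
TF....
TTTF.F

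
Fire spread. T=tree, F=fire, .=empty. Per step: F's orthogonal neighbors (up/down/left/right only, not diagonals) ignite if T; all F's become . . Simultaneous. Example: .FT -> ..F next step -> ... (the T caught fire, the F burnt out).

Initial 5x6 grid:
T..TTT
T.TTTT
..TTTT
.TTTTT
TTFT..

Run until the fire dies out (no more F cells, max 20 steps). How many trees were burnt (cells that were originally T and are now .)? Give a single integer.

Step 1: +3 fires, +1 burnt (F count now 3)
Step 2: +4 fires, +3 burnt (F count now 4)
Step 3: +3 fires, +4 burnt (F count now 3)
Step 4: +3 fires, +3 burnt (F count now 3)
Step 5: +3 fires, +3 burnt (F count now 3)
Step 6: +2 fires, +3 burnt (F count now 2)
Step 7: +1 fires, +2 burnt (F count now 1)
Step 8: +0 fires, +1 burnt (F count now 0)
Fire out after step 8
Initially T: 21, now '.': 28
Total burnt (originally-T cells now '.'): 19

Answer: 19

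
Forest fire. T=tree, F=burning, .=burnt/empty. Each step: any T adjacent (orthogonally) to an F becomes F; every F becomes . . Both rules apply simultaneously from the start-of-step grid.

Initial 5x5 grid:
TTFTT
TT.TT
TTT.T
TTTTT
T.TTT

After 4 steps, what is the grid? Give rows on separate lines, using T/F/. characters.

Step 1: 2 trees catch fire, 1 burn out
  TF.FT
  TT.TT
  TTT.T
  TTTTT
  T.TTT
Step 2: 4 trees catch fire, 2 burn out
  F...F
  TF.FT
  TTT.T
  TTTTT
  T.TTT
Step 3: 3 trees catch fire, 4 burn out
  .....
  F...F
  TFT.T
  TTTTT
  T.TTT
Step 4: 4 trees catch fire, 3 burn out
  .....
  .....
  F.F.F
  TFTTT
  T.TTT

.....
.....
F.F.F
TFTTT
T.TTT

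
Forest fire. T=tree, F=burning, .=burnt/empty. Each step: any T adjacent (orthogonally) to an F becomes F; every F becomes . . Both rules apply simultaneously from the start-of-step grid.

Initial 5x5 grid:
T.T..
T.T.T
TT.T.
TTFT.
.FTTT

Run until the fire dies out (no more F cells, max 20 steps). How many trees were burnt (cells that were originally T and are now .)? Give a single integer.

Step 1: +3 fires, +2 burnt (F count now 3)
Step 2: +4 fires, +3 burnt (F count now 4)
Step 3: +2 fires, +4 burnt (F count now 2)
Step 4: +1 fires, +2 burnt (F count now 1)
Step 5: +1 fires, +1 burnt (F count now 1)
Step 6: +0 fires, +1 burnt (F count now 0)
Fire out after step 6
Initially T: 14, now '.': 22
Total burnt (originally-T cells now '.'): 11

Answer: 11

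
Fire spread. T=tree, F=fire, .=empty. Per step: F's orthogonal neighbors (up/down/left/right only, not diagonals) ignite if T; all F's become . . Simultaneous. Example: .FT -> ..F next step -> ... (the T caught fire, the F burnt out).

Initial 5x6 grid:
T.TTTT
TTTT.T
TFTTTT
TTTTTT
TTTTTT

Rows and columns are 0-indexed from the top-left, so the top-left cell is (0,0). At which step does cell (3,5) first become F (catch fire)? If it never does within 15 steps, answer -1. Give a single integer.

Step 1: cell (3,5)='T' (+4 fires, +1 burnt)
Step 2: cell (3,5)='T' (+6 fires, +4 burnt)
Step 3: cell (3,5)='T' (+7 fires, +6 burnt)
Step 4: cell (3,5)='T' (+4 fires, +7 burnt)
Step 5: cell (3,5)='F' (+4 fires, +4 burnt)
  -> target ignites at step 5
Step 6: cell (3,5)='.' (+2 fires, +4 burnt)
Step 7: cell (3,5)='.' (+0 fires, +2 burnt)
  fire out at step 7

5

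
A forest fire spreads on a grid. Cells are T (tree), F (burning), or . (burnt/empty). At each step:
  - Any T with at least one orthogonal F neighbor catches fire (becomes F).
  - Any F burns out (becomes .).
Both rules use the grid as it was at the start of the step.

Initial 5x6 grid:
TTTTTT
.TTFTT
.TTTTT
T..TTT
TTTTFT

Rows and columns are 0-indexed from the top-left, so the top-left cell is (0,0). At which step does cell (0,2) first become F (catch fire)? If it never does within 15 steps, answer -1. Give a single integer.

Step 1: cell (0,2)='T' (+7 fires, +2 burnt)
Step 2: cell (0,2)='F' (+9 fires, +7 burnt)
  -> target ignites at step 2
Step 3: cell (0,2)='.' (+5 fires, +9 burnt)
Step 4: cell (0,2)='.' (+2 fires, +5 burnt)
Step 5: cell (0,2)='.' (+1 fires, +2 burnt)
Step 6: cell (0,2)='.' (+0 fires, +1 burnt)
  fire out at step 6

2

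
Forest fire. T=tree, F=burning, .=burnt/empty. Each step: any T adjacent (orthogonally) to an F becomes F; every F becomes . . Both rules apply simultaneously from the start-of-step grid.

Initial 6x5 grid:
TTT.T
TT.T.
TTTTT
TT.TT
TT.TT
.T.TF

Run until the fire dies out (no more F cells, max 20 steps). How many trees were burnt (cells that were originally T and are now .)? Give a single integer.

Step 1: +2 fires, +1 burnt (F count now 2)
Step 2: +2 fires, +2 burnt (F count now 2)
Step 3: +2 fires, +2 burnt (F count now 2)
Step 4: +1 fires, +2 burnt (F count now 1)
Step 5: +2 fires, +1 burnt (F count now 2)
Step 6: +1 fires, +2 burnt (F count now 1)
Step 7: +3 fires, +1 burnt (F count now 3)
Step 8: +4 fires, +3 burnt (F count now 4)
Step 9: +4 fires, +4 burnt (F count now 4)
Step 10: +0 fires, +4 burnt (F count now 0)
Fire out after step 10
Initially T: 22, now '.': 29
Total burnt (originally-T cells now '.'): 21

Answer: 21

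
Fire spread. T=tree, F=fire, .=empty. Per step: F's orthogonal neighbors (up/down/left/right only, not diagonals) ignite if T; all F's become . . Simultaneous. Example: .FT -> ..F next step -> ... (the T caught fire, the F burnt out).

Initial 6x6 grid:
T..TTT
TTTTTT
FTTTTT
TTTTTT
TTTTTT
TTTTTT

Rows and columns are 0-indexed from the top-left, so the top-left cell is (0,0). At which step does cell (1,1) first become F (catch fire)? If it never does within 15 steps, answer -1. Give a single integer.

Step 1: cell (1,1)='T' (+3 fires, +1 burnt)
Step 2: cell (1,1)='F' (+5 fires, +3 burnt)
  -> target ignites at step 2
Step 3: cell (1,1)='.' (+5 fires, +5 burnt)
Step 4: cell (1,1)='.' (+5 fires, +5 burnt)
Step 5: cell (1,1)='.' (+6 fires, +5 burnt)
Step 6: cell (1,1)='.' (+5 fires, +6 burnt)
Step 7: cell (1,1)='.' (+3 fires, +5 burnt)
Step 8: cell (1,1)='.' (+1 fires, +3 burnt)
Step 9: cell (1,1)='.' (+0 fires, +1 burnt)
  fire out at step 9

2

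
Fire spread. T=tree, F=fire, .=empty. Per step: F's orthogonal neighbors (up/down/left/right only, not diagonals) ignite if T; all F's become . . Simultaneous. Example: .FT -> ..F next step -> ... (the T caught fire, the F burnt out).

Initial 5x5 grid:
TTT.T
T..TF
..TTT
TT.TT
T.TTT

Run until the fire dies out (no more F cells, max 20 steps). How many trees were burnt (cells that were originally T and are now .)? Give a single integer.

Step 1: +3 fires, +1 burnt (F count now 3)
Step 2: +2 fires, +3 burnt (F count now 2)
Step 3: +3 fires, +2 burnt (F count now 3)
Step 4: +1 fires, +3 burnt (F count now 1)
Step 5: +1 fires, +1 burnt (F count now 1)
Step 6: +0 fires, +1 burnt (F count now 0)
Fire out after step 6
Initially T: 17, now '.': 18
Total burnt (originally-T cells now '.'): 10

Answer: 10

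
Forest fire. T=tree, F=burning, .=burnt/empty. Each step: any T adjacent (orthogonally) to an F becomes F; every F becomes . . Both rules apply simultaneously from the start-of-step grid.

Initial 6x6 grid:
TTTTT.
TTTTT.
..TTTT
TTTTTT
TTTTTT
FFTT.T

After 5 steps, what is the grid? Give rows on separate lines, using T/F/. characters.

Step 1: 3 trees catch fire, 2 burn out
  TTTTT.
  TTTTT.
  ..TTTT
  TTTTTT
  FFTTTT
  ..FT.T
Step 2: 4 trees catch fire, 3 burn out
  TTTTT.
  TTTTT.
  ..TTTT
  FFTTTT
  ..FTTT
  ...F.T
Step 3: 2 trees catch fire, 4 burn out
  TTTTT.
  TTTTT.
  ..TTTT
  ..FTTT
  ...FTT
  .....T
Step 4: 3 trees catch fire, 2 burn out
  TTTTT.
  TTTTT.
  ..FTTT
  ...FTT
  ....FT
  .....T
Step 5: 4 trees catch fire, 3 burn out
  TTTTT.
  TTFTT.
  ...FTT
  ....FT
  .....F
  .....T

TTTTT.
TTFTT.
...FTT
....FT
.....F
.....T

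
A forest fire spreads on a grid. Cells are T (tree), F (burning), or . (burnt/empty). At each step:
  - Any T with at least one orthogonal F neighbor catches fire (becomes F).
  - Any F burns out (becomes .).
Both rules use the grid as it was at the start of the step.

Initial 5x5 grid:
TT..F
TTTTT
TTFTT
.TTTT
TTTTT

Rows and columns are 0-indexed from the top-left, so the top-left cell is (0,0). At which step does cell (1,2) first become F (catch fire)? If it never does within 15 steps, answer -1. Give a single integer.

Step 1: cell (1,2)='F' (+5 fires, +2 burnt)
  -> target ignites at step 1
Step 2: cell (1,2)='.' (+7 fires, +5 burnt)
Step 3: cell (1,2)='.' (+5 fires, +7 burnt)
Step 4: cell (1,2)='.' (+3 fires, +5 burnt)
Step 5: cell (1,2)='.' (+0 fires, +3 burnt)
  fire out at step 5

1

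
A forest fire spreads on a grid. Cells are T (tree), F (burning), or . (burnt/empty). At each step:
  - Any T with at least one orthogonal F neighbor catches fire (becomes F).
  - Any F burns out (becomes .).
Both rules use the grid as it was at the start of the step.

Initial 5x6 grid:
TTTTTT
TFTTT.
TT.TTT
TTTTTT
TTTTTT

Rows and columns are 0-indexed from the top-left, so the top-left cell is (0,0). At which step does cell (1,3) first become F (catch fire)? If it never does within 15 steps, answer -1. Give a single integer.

Step 1: cell (1,3)='T' (+4 fires, +1 burnt)
Step 2: cell (1,3)='F' (+5 fires, +4 burnt)
  -> target ignites at step 2
Step 3: cell (1,3)='.' (+6 fires, +5 burnt)
Step 4: cell (1,3)='.' (+5 fires, +6 burnt)
Step 5: cell (1,3)='.' (+4 fires, +5 burnt)
Step 6: cell (1,3)='.' (+2 fires, +4 burnt)
Step 7: cell (1,3)='.' (+1 fires, +2 burnt)
Step 8: cell (1,3)='.' (+0 fires, +1 burnt)
  fire out at step 8

2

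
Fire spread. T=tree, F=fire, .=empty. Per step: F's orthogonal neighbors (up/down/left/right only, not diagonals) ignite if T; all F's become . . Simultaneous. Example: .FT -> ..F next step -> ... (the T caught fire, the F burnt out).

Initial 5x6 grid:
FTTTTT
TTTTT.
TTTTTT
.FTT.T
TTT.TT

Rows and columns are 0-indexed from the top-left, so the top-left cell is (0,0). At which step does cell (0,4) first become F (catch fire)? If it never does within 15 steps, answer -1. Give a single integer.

Step 1: cell (0,4)='T' (+5 fires, +2 burnt)
Step 2: cell (0,4)='T' (+7 fires, +5 burnt)
Step 3: cell (0,4)='T' (+3 fires, +7 burnt)
Step 4: cell (0,4)='F' (+3 fires, +3 burnt)
  -> target ignites at step 4
Step 5: cell (0,4)='.' (+3 fires, +3 burnt)
Step 6: cell (0,4)='.' (+1 fires, +3 burnt)
Step 7: cell (0,4)='.' (+1 fires, +1 burnt)
Step 8: cell (0,4)='.' (+1 fires, +1 burnt)
Step 9: cell (0,4)='.' (+0 fires, +1 burnt)
  fire out at step 9

4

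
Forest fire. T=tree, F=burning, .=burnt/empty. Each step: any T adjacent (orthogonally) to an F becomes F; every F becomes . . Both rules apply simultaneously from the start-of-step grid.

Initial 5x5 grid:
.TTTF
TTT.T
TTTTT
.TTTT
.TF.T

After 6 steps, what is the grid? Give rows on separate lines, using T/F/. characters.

Step 1: 4 trees catch fire, 2 burn out
  .TTF.
  TTT.F
  TTTTT
  .TFTT
  .F..T
Step 2: 5 trees catch fire, 4 burn out
  .TF..
  TTT..
  TTFTF
  .F.FT
  ....T
Step 3: 5 trees catch fire, 5 burn out
  .F...
  TTF..
  TF.F.
  ....F
  ....T
Step 4: 3 trees catch fire, 5 burn out
  .....
  TF...
  F....
  .....
  ....F
Step 5: 1 trees catch fire, 3 burn out
  .....
  F....
  .....
  .....
  .....
Step 6: 0 trees catch fire, 1 burn out
  .....
  .....
  .....
  .....
  .....

.....
.....
.....
.....
.....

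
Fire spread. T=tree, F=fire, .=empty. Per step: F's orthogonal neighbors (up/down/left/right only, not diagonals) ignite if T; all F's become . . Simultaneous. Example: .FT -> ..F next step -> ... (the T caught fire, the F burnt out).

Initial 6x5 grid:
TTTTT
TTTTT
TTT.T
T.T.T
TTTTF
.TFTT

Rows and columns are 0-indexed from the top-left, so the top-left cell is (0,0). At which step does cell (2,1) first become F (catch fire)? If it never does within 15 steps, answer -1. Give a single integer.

Step 1: cell (2,1)='T' (+6 fires, +2 burnt)
Step 2: cell (2,1)='T' (+3 fires, +6 burnt)
Step 3: cell (2,1)='T' (+3 fires, +3 burnt)
Step 4: cell (2,1)='F' (+5 fires, +3 burnt)
  -> target ignites at step 4
Step 5: cell (2,1)='.' (+4 fires, +5 burnt)
Step 6: cell (2,1)='.' (+2 fires, +4 burnt)
Step 7: cell (2,1)='.' (+1 fires, +2 burnt)
Step 8: cell (2,1)='.' (+0 fires, +1 burnt)
  fire out at step 8

4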